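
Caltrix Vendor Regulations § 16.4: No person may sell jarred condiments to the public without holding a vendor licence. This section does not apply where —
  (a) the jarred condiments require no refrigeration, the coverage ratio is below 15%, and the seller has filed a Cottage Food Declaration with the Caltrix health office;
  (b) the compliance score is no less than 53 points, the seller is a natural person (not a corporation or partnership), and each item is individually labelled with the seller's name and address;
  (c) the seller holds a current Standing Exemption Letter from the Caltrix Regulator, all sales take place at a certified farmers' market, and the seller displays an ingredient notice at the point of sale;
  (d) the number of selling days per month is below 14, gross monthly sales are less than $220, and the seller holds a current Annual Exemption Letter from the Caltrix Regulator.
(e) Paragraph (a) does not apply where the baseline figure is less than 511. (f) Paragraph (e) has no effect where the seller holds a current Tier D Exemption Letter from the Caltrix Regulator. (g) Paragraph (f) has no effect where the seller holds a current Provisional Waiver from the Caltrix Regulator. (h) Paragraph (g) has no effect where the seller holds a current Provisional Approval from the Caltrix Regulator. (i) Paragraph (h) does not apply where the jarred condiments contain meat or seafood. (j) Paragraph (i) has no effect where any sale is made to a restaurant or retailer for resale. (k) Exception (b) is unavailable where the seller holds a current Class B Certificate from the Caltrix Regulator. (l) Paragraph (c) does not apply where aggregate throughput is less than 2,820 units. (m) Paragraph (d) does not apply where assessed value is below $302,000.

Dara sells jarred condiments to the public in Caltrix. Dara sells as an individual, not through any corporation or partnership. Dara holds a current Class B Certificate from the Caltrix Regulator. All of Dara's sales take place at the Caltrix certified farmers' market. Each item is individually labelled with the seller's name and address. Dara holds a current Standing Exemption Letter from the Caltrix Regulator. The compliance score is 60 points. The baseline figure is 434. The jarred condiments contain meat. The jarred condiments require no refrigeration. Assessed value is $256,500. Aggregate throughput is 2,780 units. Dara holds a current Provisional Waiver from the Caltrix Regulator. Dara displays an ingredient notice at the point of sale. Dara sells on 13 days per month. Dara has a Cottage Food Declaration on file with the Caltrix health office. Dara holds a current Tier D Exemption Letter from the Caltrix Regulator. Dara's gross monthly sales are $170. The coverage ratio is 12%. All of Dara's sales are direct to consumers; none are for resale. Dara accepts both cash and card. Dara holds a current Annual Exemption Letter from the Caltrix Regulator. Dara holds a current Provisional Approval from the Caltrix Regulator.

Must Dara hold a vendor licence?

Yes — Dara must hold a vendor licence.

Exception (a) is satisfied on its face — the jarred condiments are shelf-stable; the coverage ratio is 12%, below the 15% limit; a Cottage Food Declaration is on file. Turning to paragraphs (e)–(j): (e) operates against (a): the baseline figure is 434, less than the 511 limit. (f) would limit (e) — a current Tier D Exemption Letter is held — but (g) sets (f) aside: (g) is triggered — a current Provisional Waiver is held. (h) is engaged (a current Provisional Approval is held), but yields to (i): (i) operates against (h): the jarred condiments contain meat. (j) is not triggered (no sales are for resale), so (i) stands. So (a) is unavailable.
Exception (b)'s conditions are all satisfied: the compliance score is 60 points, meeting the 53 points threshold; the seller is a natural person; items are individually labelled. However, paragraph (k) must be considered: (k) is triggered — a current Class B Certificate is held. Exception (b) does not apply.
Exception (c): a current Standing Exemption Letter is held; all sales are at a certified farmers' market; an ingredient notice is displayed — every condition holds. However, paragraph (l) must be considered: (l) operates against (c): aggregate throughput is 2,780 units, less than the 2,820 units limit. (c) is therefore removed.
Exception (d): the number of selling days per month is 13, below the 14 limit; gross monthly sales are $170, less than the $220 limit; a current Annual Exemption Letter is held — every condition holds. Turning to paragraph (m): (m) operates against (d): assessed value is $256,500, below the $302,000 limit. So (d) is unavailable.
Every exception is unavailable, so the rule governs.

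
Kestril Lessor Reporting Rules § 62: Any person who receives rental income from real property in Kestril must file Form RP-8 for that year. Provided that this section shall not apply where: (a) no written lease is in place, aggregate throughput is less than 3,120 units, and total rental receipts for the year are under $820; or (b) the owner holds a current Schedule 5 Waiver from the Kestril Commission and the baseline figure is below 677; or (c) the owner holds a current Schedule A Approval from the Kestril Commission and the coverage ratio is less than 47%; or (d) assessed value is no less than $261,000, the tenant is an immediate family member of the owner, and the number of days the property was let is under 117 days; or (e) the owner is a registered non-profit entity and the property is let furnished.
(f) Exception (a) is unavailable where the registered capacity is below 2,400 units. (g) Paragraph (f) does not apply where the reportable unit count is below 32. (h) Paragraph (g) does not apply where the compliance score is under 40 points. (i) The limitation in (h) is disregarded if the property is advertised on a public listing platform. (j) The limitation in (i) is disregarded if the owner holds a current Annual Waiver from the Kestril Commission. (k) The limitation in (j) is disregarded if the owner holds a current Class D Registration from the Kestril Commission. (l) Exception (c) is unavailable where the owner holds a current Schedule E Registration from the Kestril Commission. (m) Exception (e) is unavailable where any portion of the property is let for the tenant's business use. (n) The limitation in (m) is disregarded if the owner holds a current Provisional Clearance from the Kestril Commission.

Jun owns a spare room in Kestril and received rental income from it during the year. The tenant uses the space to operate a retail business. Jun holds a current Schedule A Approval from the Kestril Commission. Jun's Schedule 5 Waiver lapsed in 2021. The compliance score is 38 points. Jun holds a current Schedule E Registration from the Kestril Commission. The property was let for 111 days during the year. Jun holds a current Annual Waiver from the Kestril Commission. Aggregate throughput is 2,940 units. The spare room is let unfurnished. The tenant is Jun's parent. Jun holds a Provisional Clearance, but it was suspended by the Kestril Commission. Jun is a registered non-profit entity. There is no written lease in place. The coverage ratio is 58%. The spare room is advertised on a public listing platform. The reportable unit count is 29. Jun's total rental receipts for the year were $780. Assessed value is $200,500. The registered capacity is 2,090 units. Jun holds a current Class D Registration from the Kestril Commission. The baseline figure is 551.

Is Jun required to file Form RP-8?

Exception (a) is satisfied on its face — there is no written lease; aggregate throughput is 2,940 units, less than the 3,120 units limit; total rental receipts for the year are $780, under the $820 limit. Considering the limiting provisions: (f) would limit (a) — the registered capacity is 2,090 units, below the 2,400 units limit — but (g) sets (f) aside: (g) applies — the reportable unit count is 29, below the 32 limit. (h) applies (the compliance score is 38 points, under the 40 points limit), but is displaced by (i): (i) applies — the property is publicly advertised. (j) operates (a current Annual Waiver is held), but is displaced by (k): (k) operates — a current Class D Registration is held. So (a) applies.
Exception (b) requires that the owner holds a current Schedule 5 Waiver from the Kestril Commission; but no current Schedule 5 Waiver is held, so (b) is unavailable.
Exception (c) fails — the coverage ratio is 58%, not less than 47%.
Exception (d) fails — assessed value is $200,500, short of $261,000.
Exception (e) requires that the property is let furnished; but the property is let unfurnished, so (e) is unavailable.

No — exception (a) applies; Jun is not required to file Form RP-8.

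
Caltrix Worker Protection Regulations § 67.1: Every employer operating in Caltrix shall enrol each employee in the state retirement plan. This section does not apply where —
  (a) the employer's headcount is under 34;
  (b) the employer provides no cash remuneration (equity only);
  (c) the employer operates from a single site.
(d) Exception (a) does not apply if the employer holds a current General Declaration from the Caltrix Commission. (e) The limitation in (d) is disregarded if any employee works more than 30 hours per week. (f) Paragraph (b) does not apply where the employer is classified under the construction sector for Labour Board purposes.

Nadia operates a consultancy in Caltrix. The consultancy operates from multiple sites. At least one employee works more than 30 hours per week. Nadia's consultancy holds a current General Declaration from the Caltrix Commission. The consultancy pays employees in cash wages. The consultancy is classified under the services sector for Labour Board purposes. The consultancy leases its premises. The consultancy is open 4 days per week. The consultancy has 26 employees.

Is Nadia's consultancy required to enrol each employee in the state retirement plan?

All of (a)'s requirements are met (the employer's headcount is 26, under the 34 limit). As to paragraphs (d)–(e): (d) is triggered (a current General Declaration is held), but is overridden by (e): (e) operates against (d): at least one employee exceeds 30 hours/week. (a) remains available.
Exception (b) does not apply: employees are paid cash wages.
Exception (c) does not apply: the employer operates from multiple sites.

No — exception (a) applies; Nadia's consultancy is not required to enrol each employee in the state retirement plan.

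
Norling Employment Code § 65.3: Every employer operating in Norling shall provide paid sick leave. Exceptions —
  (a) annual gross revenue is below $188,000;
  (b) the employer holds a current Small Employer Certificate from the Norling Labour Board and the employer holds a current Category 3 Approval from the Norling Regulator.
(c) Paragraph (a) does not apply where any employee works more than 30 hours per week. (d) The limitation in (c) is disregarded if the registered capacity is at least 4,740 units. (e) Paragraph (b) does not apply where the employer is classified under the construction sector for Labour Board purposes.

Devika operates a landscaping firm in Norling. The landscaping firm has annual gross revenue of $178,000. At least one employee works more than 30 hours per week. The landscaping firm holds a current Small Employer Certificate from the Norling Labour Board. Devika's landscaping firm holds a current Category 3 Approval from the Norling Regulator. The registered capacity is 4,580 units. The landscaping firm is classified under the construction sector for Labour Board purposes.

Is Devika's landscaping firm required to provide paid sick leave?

Exception (a): annual gross revenue is $178,000, below the $188,000 limit — every condition holds. But: (c) is triggered — at least one employee exceeds 30 hours/week. (d), which would lift (c), is inapplicable — the registered capacity is 4,580 units, short of 4,740 units. So (a) is unavailable.
All of (b)'s requirements are met (a current Small Employer Certificate is held; a current Category 3 Approval is held). But applying paragraph (e): (e) is triggered — the landscaping firm is classified under the construction sector. (b) is therefore removed.
Every exception is unavailable, so the rule governs.

Yes — Devika's landscaping firm must provide paid sick leave.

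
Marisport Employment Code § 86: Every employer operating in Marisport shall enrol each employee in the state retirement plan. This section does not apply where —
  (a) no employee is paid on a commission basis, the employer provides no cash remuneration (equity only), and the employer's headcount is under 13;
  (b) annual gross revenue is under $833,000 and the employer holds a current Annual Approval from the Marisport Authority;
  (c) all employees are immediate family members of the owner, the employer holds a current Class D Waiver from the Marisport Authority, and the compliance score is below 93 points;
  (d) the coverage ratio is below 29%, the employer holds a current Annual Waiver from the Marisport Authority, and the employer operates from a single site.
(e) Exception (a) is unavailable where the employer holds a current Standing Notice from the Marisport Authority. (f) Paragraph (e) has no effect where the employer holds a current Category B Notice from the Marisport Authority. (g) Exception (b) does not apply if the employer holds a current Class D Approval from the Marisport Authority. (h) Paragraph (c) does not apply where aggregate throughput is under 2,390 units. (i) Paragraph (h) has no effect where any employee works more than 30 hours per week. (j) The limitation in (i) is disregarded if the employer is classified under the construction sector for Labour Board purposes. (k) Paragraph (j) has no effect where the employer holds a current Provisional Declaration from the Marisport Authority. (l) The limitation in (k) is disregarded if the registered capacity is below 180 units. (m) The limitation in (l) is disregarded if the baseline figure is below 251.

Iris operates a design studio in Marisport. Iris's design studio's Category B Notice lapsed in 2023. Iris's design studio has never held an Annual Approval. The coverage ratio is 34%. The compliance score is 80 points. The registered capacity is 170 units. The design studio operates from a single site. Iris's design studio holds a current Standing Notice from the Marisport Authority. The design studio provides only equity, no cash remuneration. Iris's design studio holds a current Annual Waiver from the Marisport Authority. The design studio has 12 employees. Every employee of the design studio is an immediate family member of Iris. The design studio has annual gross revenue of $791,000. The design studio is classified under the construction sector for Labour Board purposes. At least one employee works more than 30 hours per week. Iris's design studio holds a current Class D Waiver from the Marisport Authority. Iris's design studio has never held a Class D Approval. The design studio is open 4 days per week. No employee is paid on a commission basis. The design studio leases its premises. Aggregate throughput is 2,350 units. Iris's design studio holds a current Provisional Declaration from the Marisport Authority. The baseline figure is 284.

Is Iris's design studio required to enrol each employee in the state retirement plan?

Exception (a)'s conditions are all satisfied: no employee is paid on commission; remuneration is equity-only; the employer's headcount is 12, under the 13 limit. Turning to paragraphs (e)–(f): (e) applies — a current Standing Notice is held. (f), which would lift (e), does not operate here — there is no Category B Notice in force. Exception (a) does not apply.
Exception (b) fails — there is no Annual Approval in force.
Exception (c)'s conditions are all satisfied: every employee is an immediate family member; a current Class D Waiver is held; the compliance score is 80 points, below the 93 points limit. However, paragraphs (h)–(m) must be considered: (h) applies — aggregate throughput is 2,350 units, under the 2,390 units limit. (i) would limit (h) — at least one employee exceeds 30 hours/week — but (j) sets (i) aside: (j) operates against (i): the design studio is classified under the construction sector. (k) is triggered (a current Provisional Declaration is held), but is set aside by (l): (l) operates — the registered capacity is 170 units, below the 180 units limit. (m) is not engaged (the baseline figure is 284, not below 251), so (l) stands. So (c) is unavailable.
Exception (d) fails — the coverage ratio is 34%, not below 29%.
Every exception is unavailable, so the rule governs.

Yes — Iris's design studio must enrol each employee in the state retirement plan.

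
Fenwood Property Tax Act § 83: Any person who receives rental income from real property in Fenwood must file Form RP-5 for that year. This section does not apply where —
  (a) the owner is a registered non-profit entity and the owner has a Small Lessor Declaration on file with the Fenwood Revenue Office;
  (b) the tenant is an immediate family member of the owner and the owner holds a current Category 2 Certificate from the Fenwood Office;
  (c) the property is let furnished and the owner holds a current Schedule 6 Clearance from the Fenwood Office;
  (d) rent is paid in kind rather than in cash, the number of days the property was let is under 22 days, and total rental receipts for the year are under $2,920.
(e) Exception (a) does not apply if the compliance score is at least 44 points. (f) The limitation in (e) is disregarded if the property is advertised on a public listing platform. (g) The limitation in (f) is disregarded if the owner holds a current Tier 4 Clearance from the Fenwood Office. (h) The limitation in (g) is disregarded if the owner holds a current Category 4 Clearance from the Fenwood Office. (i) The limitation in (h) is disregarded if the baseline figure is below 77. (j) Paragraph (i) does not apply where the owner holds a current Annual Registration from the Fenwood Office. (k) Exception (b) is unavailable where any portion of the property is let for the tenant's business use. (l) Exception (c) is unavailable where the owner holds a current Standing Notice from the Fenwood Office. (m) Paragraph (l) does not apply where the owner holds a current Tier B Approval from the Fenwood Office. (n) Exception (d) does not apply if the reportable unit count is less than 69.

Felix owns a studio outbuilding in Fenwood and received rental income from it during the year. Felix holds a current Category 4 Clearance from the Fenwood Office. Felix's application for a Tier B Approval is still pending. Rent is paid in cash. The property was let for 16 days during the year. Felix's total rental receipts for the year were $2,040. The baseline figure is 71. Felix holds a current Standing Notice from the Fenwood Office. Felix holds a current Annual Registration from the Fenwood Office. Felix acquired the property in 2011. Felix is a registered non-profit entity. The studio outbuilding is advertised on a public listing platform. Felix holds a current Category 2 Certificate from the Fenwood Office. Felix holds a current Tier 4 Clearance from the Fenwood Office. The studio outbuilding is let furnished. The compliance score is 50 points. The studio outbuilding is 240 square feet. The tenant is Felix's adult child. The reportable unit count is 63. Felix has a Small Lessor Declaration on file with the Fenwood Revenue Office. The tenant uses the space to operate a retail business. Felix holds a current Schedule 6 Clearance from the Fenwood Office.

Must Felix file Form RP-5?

Exception (a) is satisfied on its face — Felix is a registered non-profit; a Small Lessor Declaration is on file. Applying paragraphs (e)–(j): (e) applies (the compliance score is 50 points, meeting the 44 points threshold), but is displaced by (f): (f) operates against (e): the property is publicly advertised. (g) would limit (f) — a current Tier 4 Clearance is held — but (h) sets (g) aside: (h) operates — a current Category 4 Clearance is held. (i) would limit (h) — the baseline figure is 71, below the 77 limit — but (j) sets (i) aside: (j) operates against (i): a current Annual Registration is held. (a) remains available.
Exception (b) is satisfied on its face — the tenant is an immediate family member; a current Category 2 Certificate is held. But applying paragraph (k): (k) applies — the space is let for business use. Exception (b) does not apply.
Exception (c): the property is let furnished; a current Schedule 6 Clearance is held — every condition holds. However, paragraphs (l)–(m) must be considered: (l) is engaged — a current Standing Notice is held. (m) is not triggered (the Tier B Approval is not current), so (l) stands. Exception (c) does not apply.
Exception (d) requires that rent is paid in kind rather than in cash; but rent is paid in cash, so (d) is unavailable.

No — exception (a) applies; Felix is not required to file Form RP-5.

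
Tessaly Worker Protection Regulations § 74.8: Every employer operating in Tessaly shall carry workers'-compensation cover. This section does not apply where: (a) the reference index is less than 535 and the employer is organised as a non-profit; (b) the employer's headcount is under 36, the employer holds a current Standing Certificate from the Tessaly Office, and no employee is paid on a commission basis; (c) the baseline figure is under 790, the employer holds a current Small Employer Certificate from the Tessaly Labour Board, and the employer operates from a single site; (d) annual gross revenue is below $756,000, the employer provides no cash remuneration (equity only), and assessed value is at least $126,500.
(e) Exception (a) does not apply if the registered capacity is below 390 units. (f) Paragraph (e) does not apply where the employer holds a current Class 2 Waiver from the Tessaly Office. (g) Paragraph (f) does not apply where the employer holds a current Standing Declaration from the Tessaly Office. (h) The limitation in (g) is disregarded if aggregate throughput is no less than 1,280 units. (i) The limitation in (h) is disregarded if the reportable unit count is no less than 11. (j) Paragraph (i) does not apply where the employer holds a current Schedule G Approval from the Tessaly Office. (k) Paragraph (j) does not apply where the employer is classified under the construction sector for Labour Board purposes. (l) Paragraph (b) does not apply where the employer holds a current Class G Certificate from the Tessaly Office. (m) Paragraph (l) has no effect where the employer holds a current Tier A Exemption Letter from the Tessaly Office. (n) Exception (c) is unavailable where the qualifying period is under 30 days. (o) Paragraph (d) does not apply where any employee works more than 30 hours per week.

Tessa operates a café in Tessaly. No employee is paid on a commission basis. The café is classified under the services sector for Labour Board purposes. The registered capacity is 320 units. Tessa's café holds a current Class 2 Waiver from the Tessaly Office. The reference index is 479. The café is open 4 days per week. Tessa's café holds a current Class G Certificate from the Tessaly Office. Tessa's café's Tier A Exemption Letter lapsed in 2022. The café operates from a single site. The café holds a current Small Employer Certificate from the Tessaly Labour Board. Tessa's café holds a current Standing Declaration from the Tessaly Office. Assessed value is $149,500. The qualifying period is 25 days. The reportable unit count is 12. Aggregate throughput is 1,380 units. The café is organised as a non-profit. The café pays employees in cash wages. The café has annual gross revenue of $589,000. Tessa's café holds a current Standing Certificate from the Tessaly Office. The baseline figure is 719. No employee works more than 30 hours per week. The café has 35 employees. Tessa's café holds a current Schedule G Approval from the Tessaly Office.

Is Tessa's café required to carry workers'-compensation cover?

No — exception (a) applies; Tessa's café is not required to carry workers'-compensation cover.

Exception (a)'s conditions are all satisfied: the reference index is 479, less than the 535 limit; the employer is a non-profit. As to paragraphs (e)–(k): (e) is engaged (the registered capacity is 320 units, below the 390 units limit), but is set aside by (f): (f) applies — a current Class 2 Waiver is held. (g) is triggered (a current Standing Declaration is held), but is displaced by (h): (h) operates against (g): aggregate throughput is 1,380 units, meeting the 1,280 units threshold. (i) would limit (h) — the reportable unit count is 12, meeting the 11 threshold — but (j) sets (i) aside: (j) operates — a current Schedule G Approval is held. (k), which would lift (j), does not operate here — the café is classified under the services sector. So (a) applies.
Exception (b): the employer's headcount is 35, under the 36 limit; a current Standing Certificate is held; no employee is paid on commission — every condition holds. But: (l) is triggered — a current Class G Certificate is held. (m) is inapplicable (no current Tier A Exemption Letter is held), so (l) stands. So (b) is unavailable.
Exception (c)'s conditions are all satisfied: the baseline figure is 719, under the 790 limit; a current Small Employer Certificate is held; the employer operates from a single site. But: (n) is engaged — the qualifying period is 25 days, under the 30 days limit. (c) is therefore removed.
Exception (d) requires that the employer provides no cash remuneration (equity only); but employees are paid cash wages, so (d) is unavailable.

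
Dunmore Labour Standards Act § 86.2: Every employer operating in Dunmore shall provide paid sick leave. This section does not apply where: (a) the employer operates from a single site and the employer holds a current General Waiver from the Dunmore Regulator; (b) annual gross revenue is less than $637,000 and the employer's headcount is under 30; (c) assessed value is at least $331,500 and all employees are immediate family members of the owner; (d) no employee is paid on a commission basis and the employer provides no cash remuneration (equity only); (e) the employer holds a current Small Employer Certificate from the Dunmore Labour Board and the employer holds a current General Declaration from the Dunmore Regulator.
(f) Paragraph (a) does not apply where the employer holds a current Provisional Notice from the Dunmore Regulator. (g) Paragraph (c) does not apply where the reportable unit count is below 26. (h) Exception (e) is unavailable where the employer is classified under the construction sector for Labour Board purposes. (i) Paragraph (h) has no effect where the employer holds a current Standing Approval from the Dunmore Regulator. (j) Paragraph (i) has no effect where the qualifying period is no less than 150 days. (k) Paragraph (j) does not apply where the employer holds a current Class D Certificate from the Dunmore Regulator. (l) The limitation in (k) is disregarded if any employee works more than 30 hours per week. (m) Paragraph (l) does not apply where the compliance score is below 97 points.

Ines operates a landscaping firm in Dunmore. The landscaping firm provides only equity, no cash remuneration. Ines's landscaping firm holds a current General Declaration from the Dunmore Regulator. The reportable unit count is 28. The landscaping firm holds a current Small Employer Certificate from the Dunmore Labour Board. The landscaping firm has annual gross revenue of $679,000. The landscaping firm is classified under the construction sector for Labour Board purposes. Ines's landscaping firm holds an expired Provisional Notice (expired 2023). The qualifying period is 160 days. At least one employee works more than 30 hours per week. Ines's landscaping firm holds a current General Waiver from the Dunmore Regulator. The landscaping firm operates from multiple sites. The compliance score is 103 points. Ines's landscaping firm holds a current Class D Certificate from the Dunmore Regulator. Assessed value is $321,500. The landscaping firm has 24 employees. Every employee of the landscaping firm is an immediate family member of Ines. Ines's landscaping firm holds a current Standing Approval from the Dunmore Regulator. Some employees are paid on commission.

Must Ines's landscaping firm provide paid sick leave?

Exception (a) does not apply: the employer operates from multiple sites.
Exception (b) does not apply: annual gross revenue is $679,000, not less than $637,000.
Exception (c) requires that assessed value is at least $331,500; but assessed value is $321,500, short of $331,500, so (c) is unavailable.
Exception (d) requires that no employee is paid on a commission basis; but some employees are paid on commission, so (d) is unavailable.
Exception (e)'s conditions are all satisfied: a current Small Employer Certificate is held; a current General Declaration is held. Turning to paragraphs (h)–(m): (h) operates against (e): the landscaping firm is classified under the construction sector. (i) is engaged (a current Standing Approval is held), but is itself disapplied by (j): (j) is triggered — the qualifying period is 160 days, meeting the 150 days threshold. (k) is engaged (a current Class D Certificate is held), but is set aside by (l): (l) applies — at least one employee exceeds 30 hours/week. (m), which would lift (l), is inapplicable — the compliance score is 103 points, not below 97 points. So (e) is unavailable.
None of the exceptions is available; § 86.2 applies in full.

Yes — Ines's landscaping firm must provide paid sick leave.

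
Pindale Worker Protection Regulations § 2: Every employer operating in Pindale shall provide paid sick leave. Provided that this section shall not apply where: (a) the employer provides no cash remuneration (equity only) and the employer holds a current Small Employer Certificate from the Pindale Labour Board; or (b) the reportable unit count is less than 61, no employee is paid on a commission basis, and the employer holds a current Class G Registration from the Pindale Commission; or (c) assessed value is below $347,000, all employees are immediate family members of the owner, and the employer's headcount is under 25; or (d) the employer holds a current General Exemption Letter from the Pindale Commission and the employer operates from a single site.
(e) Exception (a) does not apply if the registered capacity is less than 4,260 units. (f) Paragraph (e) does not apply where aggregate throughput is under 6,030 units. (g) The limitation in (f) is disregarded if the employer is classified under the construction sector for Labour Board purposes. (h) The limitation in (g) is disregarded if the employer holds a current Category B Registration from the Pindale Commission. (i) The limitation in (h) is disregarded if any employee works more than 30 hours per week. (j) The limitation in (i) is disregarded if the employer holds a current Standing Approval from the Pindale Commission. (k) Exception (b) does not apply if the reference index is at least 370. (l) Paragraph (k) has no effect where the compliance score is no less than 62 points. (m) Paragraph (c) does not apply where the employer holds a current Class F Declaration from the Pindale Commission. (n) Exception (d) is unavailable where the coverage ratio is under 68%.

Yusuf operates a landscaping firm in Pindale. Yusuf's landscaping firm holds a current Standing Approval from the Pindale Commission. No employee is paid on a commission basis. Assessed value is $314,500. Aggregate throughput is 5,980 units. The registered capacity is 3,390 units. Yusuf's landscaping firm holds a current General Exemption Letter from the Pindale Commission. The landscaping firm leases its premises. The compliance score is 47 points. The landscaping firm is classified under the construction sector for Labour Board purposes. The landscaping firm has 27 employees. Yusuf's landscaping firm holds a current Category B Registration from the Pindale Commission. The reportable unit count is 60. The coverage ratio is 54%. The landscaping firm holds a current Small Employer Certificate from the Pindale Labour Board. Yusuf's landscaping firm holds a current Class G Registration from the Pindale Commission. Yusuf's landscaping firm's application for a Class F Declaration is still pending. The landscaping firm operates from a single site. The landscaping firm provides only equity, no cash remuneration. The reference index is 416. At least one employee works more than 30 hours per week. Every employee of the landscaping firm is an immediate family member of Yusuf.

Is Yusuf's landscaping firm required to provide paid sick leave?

Exception (a): remuneration is equity-only; a current Small Employer Certificate is held — every condition holds. Applying paragraphs (e)–(j): (e) would limit (a) — the registered capacity is 3,390 units, less than the 4,260 units limit — but (f) sets (e) aside: (f) operates against (e): aggregate throughput is 5,980 units, under the 6,030 units limit. (g) would limit (f) — the landscaping firm is classified under the construction sector — but (h) sets (g) aside: (h) is engaged — a current Category B Registration is held. (i) would limit (h) — at least one employee exceeds 30 hours/week — but (j) sets (i) aside: (j) is engaged — a current Standing Approval is held. (a) remains available.
Exception (b) is satisfied on its face — the reportable unit count is 60, less than the 61 limit; no employee is paid on commission; a current Class G Registration is held. Turning to paragraphs (k)–(l): (k) operates — the reference index is 416, meeting the 370 threshold. (l) does not operate here (the compliance score is 47 points, short of 62 points), so (k) stands. (b) is therefore removed.
Exception (c) requires that the employer's headcount is under 25; but the employer's headcount is 27, not under 25, so (c) is unavailable.
All of (d)'s requirements are met (a current General Exemption Letter is held; the employer operates from a single site). But applying paragraph (n): (n) is triggered — the coverage ratio is 54%, under the 68% limit. So (d) is unavailable.

No — exception (a) applies; Yusuf's landscaping firm is not required to provide paid sick leave.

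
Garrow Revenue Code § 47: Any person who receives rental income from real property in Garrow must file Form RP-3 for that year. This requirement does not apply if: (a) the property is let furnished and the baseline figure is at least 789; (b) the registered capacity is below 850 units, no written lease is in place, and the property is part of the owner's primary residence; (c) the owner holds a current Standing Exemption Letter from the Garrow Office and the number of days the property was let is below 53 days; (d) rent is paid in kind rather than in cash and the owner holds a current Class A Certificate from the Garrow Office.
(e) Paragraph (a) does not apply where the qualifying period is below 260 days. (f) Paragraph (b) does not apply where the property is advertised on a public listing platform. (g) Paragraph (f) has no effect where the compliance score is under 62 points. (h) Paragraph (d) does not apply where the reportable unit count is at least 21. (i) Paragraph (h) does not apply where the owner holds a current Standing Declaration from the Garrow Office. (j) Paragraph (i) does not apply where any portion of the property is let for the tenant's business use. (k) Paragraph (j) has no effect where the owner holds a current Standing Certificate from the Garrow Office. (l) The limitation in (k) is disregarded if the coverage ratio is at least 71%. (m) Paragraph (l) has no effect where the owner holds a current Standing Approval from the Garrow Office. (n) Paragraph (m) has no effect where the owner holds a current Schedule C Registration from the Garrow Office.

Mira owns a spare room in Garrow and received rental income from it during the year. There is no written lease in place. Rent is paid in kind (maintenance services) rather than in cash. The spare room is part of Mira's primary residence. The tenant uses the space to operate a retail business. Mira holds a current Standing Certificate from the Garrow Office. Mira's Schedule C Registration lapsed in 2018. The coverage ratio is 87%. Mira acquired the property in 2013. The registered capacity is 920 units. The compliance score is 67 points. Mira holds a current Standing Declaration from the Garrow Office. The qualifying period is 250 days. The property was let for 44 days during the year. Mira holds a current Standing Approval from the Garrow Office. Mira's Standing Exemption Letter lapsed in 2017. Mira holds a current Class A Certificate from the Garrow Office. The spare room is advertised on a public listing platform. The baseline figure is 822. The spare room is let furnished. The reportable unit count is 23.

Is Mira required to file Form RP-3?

Exception (a): the property is let furnished; the baseline figure is 822, meeting the 789 threshold — every condition holds. However, paragraph (e) must be considered: (e) applies — the qualifying period is 250 days, below the 260 days limit. Exception (a) does not apply.
Exception (b) does not apply: the registered capacity is 920 units, not below 850 units.
Exception (c) fails — the Standing Exemption Letter is not current.
Exception (d): rent is paid in kind; a current Class A Certificate is held — every condition holds. Considering the limiting provisions: (h) would limit (d) — the reportable unit count is 23, meeting the 21 threshold — but (i) sets (h) aside: (i) is engaged — a current Standing Declaration is held. (j) operates (the space is let for business use), but is itself disapplied by (k): (k) is engaged — a current Standing Certificate is held. (l) is triggered (the coverage ratio is 87%, meeting the 71% threshold), but is itself disapplied by (m): (m) is triggered — a current Standing Approval is held. (n), which would lift (m), is not triggered — no current Schedule C Registration is held. (d) remains available.

No — exception (d) applies; Mira is not required to file Form RP-3.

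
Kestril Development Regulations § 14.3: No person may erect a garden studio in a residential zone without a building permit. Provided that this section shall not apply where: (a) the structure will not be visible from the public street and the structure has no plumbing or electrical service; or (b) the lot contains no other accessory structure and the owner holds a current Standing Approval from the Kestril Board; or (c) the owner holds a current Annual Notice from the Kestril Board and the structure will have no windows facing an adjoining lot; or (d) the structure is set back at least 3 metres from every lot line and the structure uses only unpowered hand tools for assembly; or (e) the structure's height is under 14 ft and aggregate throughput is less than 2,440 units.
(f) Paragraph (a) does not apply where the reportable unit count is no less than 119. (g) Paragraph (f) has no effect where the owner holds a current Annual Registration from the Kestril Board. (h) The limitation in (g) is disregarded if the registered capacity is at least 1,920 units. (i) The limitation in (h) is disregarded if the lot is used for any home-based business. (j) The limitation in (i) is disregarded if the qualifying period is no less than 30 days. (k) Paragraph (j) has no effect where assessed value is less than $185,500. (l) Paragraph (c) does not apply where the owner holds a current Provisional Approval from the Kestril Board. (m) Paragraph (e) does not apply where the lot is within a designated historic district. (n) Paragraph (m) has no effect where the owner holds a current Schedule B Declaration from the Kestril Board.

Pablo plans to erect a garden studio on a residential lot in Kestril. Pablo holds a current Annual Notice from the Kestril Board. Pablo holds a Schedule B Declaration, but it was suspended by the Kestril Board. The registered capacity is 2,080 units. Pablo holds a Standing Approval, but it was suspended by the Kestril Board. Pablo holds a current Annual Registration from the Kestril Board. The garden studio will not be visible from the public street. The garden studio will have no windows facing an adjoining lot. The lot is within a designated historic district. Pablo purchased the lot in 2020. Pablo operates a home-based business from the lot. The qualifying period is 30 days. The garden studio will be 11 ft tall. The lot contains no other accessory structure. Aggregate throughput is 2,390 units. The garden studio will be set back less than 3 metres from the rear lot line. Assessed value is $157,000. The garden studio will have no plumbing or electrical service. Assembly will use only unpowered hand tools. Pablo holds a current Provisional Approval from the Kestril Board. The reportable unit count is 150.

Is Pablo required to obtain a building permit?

No — exception (a) applies; Pablo does not need a building permit.

Exception (a): the structure will not be visible from the street; there is no plumbing or electrical service — every condition holds. Applying paragraphs (f)–(k): (f) would limit (a) — the reportable unit count is 150, meeting the 119 threshold — but (g) sets (f) aside: (g) operates — a current Annual Registration is held. (h) would limit (g) — the registered capacity is 2,080 units, meeting the 1,920 units threshold — but (i) sets (h) aside: (i) operates against (h): a home-based business operates on the lot. (j) is triggered (the qualifying period is 30 days, meeting the 30 days threshold), but yields to (k): (k) operates against (j): assessed value is $157,000, less than the $185,500 limit. So (a) applies.
Exception (b) does not apply: the Standing Approval is not current.
Exception (c): a current Annual Notice is held; no windows face an adjoining lot — every condition holds. However, paragraph (l) must be considered: (l) applies — a current Provisional Approval is held. Exception (c) does not apply.
Exception (d) does not apply: the rear setback is under 3 m.
Exception (e)'s conditions are all satisfied: the structure's height is 11 ft, under the 14 ft limit; aggregate throughput is 2,390 units, less than the 2,440 units limit. However, paragraphs (m)–(n) must be considered: (m) is engaged — the lot is in a historic district. (n), which would lift (m), is inapplicable — there is no Schedule B Declaration in force. (e) is therefore removed.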